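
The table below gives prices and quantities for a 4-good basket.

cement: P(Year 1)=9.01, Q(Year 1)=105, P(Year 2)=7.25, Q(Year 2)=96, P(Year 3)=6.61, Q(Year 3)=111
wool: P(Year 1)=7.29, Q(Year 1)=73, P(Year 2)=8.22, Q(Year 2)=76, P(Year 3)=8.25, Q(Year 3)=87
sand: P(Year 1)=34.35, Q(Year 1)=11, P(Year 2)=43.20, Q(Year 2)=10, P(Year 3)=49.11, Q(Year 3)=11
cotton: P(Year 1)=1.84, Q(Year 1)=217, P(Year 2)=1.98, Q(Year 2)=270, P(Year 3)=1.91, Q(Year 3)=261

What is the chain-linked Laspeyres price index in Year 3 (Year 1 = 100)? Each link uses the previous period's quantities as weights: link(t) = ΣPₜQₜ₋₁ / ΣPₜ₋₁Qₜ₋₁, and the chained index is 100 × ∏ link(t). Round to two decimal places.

99.65

Link Year 1→Year 2:
ΣP(Year 2)Q(Year 1) = 7.25×105 + 8.22×73 + 43.20×11 + 1.98×217 = 761.25 + 600.06 + 475.2 + 429.66 = 2266.17
ΣP(Year 1)Q(Year 1) = 9.01×105 + 7.29×73 + 34.35×11 + 1.84×217 = 946.05 + 532.17 + 377.85 + 399.28 = 2255.35
link = 2266.17/2255.35 = 1.004797
Link Year 2→Year 3:
ΣP(Year 3)Q(Year 2) = 6.61×96 + 8.25×76 + 49.11×10 + 1.91×270 = 634.56 + 627 + 491.1 + 515.7 = 2268.36
ΣP(Year 2)Q(Year 2) = 7.25×96 + 8.22×76 + 43.20×10 + 1.98×270 = 696 + 624.72 + 432 + 534.6 = 2287.32
link = 2268.36/2287.32 = 0.991711
Chained index = 100 × 1.004797 × 0.991711 = 99.6469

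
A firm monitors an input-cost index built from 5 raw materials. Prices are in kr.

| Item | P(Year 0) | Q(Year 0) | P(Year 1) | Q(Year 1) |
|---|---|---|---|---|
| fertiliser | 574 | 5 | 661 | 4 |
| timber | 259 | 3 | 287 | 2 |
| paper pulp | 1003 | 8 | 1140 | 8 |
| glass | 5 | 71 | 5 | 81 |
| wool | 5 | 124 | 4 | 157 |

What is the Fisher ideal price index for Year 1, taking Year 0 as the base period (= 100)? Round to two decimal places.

111.48

Laspeyres component (base-period weights):
ΣP(Year 1)Q(Year 0) = 661×5 + 287×3 + 1140×8 + 5×71 + 4×124 = 3305 + 861 + 9120 + 355 + 496 = 14137
ΣP(Year 0)Q(Year 0) = 574×5 + 259×3 + 1003×8 + 5×71 + 5×124 = 2870 + 777 + 8024 + 355 + 620 = 12646
L = 14137 / 12646 × 100 = 111.7903
Paasche component (current-period weights):
ΣP(Year 1)Q(Year 1) = 661×4 + 287×2 + 1140×8 + 5×81 + 4×157 = 2644 + 574 + 9120 + 405 + 628 = 13371
ΣP(Year 0)Q(Year 1) = 574×4 + 259×2 + 1003×8 + 5×81 + 5×157 = 2296 + 518 + 8024 + 405 + 785 = 12028
P = 13371 / 12028 × 100 = 111.1656
Fisher = √(L × P) = √(111.7903 × 111.1656) = 111.4775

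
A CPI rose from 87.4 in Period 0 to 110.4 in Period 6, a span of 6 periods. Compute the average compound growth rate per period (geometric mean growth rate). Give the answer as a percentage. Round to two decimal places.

3.97%

Growth factor = (110.4/87.4)^(1/6) = (1.263158)^(1/6) = 1.039704
Growth rate = 1.039704 − 1 = 0.039704 = 3.9704%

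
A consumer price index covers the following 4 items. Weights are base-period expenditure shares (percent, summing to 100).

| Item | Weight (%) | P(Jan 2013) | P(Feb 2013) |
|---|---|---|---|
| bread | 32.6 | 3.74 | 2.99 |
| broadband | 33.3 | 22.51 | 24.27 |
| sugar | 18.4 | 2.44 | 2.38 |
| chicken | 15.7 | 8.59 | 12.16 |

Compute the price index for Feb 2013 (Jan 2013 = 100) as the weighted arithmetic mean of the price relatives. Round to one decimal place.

bread: 32.6 × (2.99/3.74) = 32.6 × 0.799465 = 26.0626
broadband: 33.3 × (24.27/22.51) = 33.3 × 1.078187 = 35.9036
sugar: 18.4 × (2.38/2.44) = 18.4 × 0.975410 = 17.9475
chicken: 15.7 × (12.16/8.59) = 15.7 × 1.415600 = 22.2249
Index = Σ wᵢ·(p₁ᵢ/p₀ᵢ) = 26.0626 + 35.9036 + 17.9475 + 22.2249 = 102.1387

102.1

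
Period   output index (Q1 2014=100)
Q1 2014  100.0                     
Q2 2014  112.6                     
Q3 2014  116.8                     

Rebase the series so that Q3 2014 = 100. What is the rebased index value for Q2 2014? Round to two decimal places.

96.40

Rebased(Q2 2014) = 112.6 / 116.8 × 100 = 96.4041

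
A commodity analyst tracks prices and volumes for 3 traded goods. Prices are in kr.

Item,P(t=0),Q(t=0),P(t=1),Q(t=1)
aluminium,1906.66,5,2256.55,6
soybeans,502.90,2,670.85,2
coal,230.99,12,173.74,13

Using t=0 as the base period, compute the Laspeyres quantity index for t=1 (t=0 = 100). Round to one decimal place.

Laspeyres quantity index uses base-period prices as weights.
ΣP(t=0)·Q(t=1) = 1906.66×6 + 502.90×2 + 230.99×13 = 11439.96 + 1005.8 + 3002.87 = 15448.63
ΣP(t=0)·Q(t=0) = 1906.66×5 + 502.90×2 + 230.99×12 = 9533.3 + 1005.8 + 2771.88 = 13310.98
Index = 15448.63 / 13310.98 × 100 = 116.0593

116.1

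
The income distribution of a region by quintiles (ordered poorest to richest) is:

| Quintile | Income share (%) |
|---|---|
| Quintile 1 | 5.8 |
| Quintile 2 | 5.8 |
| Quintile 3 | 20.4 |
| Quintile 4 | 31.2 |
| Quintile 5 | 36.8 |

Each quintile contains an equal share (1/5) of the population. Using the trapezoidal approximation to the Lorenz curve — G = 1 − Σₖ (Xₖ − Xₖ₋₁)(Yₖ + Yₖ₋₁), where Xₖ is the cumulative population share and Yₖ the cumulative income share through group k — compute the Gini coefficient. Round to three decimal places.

Cumulative income shares Yₖ: 0.0580, 0.1160, 0.3200, 0.6320, 1.0000
Σ (Xₖ−Xₖ₋₁)(Yₖ+Yₖ₋₁) = (1/5)(0.0580+0.0000) + (1/5)(0.1160+0.0580) + (1/5)(0.3200+0.1160) + (1/5)(0.6320+0.3200) + (1/5)(1.0000+0.6320)
  = 0.0116 + 0.0348 + 0.0872 + 0.1904 + 0.3264 = 0.6504
G = 1 − 0.6504 = 0.3496

0.350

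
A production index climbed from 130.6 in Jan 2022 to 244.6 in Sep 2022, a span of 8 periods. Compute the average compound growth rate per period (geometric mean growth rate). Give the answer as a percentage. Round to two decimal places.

Growth factor = (244.6/130.6)^(1/8) = (1.872894)^(1/8) = 1.081594
Growth rate = 1.081594 − 1 = 0.081594 = 8.1594%

8.16%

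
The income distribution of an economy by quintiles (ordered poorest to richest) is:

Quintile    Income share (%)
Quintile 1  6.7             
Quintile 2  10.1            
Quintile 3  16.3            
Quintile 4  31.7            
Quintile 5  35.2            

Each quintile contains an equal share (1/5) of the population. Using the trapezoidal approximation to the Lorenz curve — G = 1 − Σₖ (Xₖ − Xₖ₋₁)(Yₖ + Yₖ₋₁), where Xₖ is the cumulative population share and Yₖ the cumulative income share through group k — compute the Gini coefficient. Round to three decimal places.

0.314

Cumulative income shares Yₖ: 0.0670, 0.1680, 0.3310, 0.6480, 1.0000
Σ (Xₖ−Xₖ₋₁)(Yₖ+Yₖ₋₁) = (1/5)(0.0670+0.0000) + (1/5)(0.1680+0.0670) + (1/5)(0.3310+0.1680) + (1/5)(0.6480+0.3310) + (1/5)(1.0000+0.6480)
  = 0.0134 + 0.0470 + 0.0998 + 0.1958 + 0.3296 = 0.6856
G = 1 − 0.6856 = 0.3144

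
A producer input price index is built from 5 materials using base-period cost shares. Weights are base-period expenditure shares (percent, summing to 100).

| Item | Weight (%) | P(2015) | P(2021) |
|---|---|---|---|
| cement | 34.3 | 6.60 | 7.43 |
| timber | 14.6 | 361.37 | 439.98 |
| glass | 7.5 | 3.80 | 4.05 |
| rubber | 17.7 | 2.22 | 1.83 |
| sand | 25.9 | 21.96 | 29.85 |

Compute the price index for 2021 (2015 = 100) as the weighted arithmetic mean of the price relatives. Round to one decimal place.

114.2

cement: 34.3 × (7.43/6.60) = 34.3 × 1.125758 = 38.6135
timber: 14.6 × (439.98/361.37) = 14.6 × 1.217533 = 17.7760
glass: 7.5 × (4.05/3.80) = 7.5 × 1.065789 = 7.9934
rubber: 17.7 × (1.83/2.22) = 17.7 × 0.824324 = 14.5905
sand: 25.9 × (29.85/21.96) = 25.9 × 1.359290 = 35.2056
Index = Σ wᵢ·(p₁ᵢ/p₀ᵢ) = 38.6135 + 17.7760 + 7.9934 + 14.5905 + 35.2056 = 114.1790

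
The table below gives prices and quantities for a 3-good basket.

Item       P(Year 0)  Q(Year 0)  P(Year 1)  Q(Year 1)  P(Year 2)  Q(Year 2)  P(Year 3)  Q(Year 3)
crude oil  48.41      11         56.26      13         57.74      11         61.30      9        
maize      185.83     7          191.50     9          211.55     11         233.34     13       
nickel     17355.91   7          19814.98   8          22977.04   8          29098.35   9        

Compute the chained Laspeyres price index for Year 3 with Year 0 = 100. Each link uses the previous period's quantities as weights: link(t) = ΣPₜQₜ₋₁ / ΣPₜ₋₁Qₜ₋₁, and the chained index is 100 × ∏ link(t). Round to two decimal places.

166.96

Link Year 0→Year 1:
ΣP(Year 1)Q(Year 0) = 56.26×11 + 191.50×7 + 19814.98×7 = 618.86 + 1340.5 + 138704.86 = 140664.22
ΣP(Year 0)Q(Year 0) = 48.41×11 + 185.83×7 + 17355.91×7 = 532.51 + 1300.81 + 121491.37 = 123324.69
link = 140664.22/123324.69 = 1.140601
Link Year 1→Year 2:
ΣP(Year 2)Q(Year 1) = 57.74×13 + 211.55×9 + 22977.04×8 = 750.62 + 1903.95 + 183816.32 = 186470.89
ΣP(Year 1)Q(Year 1) = 56.26×13 + 191.50×9 + 19814.98×8 = 731.38 + 1723.5 + 158519.84 = 160974.72
link = 186470.89/160974.72 = 1.158386
Link Year 2→Year 3:
ΣP(Year 3)Q(Year 2) = 61.30×11 + 233.34×11 + 29098.35×8 = 674.3 + 2566.74 + 232786.8 = 236027.84
ΣP(Year 2)Q(Year 2) = 57.74×11 + 211.55×11 + 22977.04×8 = 635.14 + 2327.05 + 183816.32 = 186778.51
link = 236027.84/186778.51 = 1.263678
Chained index = 100 × 1.140601 × 1.158386 × 1.263678 = 166.9642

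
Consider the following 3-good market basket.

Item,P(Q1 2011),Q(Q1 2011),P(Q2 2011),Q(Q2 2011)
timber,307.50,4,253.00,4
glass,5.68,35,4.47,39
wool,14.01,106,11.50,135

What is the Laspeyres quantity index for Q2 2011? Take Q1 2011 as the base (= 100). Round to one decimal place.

114.7

Laspeyres quantity index uses base-period prices as weights.
ΣP(Q1 2011)·Q(Q2 2011) = 307.50×4 + 5.68×39 + 14.01×135 = 1230 + 221.52 + 1891.35 = 3342.87
ΣP(Q1 2011)·Q(Q1 2011) = 307.50×4 + 5.68×35 + 14.01×106 = 1230 + 198.8 + 1485.06 = 2913.86
Index = 3342.87 / 2913.86 × 100 = 114.7231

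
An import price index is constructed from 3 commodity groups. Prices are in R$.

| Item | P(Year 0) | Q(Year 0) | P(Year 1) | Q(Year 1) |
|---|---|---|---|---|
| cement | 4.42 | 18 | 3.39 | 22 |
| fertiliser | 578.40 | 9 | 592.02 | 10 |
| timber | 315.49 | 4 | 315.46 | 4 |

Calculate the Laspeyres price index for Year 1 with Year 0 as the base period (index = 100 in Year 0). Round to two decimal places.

101.59

Laspeyres price index uses base-period quantities as weights.
ΣP(Year 1)·Q(Year 0) = 3.39×18 + 592.02×9 + 315.46×4 = 61.02 + 5328.18 + 1261.84 = 6651.04
ΣP(Year 0)·Q(Year 0) = 4.42×18 + 578.40×9 + 315.49×4 = 79.56 + 5205.6 + 1261.96 = 6547.12
Index = 6651.04 / 6547.12 × 100 = 101.5873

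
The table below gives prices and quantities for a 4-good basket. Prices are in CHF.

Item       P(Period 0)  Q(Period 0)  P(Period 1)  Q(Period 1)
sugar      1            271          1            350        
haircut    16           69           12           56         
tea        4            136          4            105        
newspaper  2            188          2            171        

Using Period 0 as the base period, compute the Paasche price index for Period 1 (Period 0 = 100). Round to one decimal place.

88.8

Paasche price index uses current-period quantities as weights.
ΣP(Period 1)·Q(Period 1) = 1×350 + 12×56 + 4×105 + 2×171 = 350 + 672 + 420 + 342 = 1784
ΣP(Period 0)·Q(Period 1) = 1×350 + 16×56 + 4×105 + 2×171 = 350 + 896 + 420 + 342 = 2008
Index = 1784 / 2008 × 100 = 88.8446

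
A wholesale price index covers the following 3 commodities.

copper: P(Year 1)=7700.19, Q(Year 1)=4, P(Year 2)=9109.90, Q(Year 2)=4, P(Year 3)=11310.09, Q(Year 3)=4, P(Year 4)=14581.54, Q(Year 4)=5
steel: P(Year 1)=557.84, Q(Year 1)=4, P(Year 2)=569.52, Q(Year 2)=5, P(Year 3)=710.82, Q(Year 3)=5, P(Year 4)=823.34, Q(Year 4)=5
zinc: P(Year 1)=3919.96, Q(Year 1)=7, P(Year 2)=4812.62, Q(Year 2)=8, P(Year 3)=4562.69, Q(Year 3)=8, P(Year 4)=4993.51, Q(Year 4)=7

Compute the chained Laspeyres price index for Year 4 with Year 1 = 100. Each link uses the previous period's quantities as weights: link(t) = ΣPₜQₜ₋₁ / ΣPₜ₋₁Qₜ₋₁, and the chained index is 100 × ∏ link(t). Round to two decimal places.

157.60

Link Year 1→Year 2:
ΣP(Year 2)Q(Year 1) = 9109.90×4 + 569.52×4 + 4812.62×7 = 36439.6 + 2278.08 + 33688.34 = 72406.02
ΣP(Year 1)Q(Year 1) = 7700.19×4 + 557.84×4 + 3919.96×7 = 30800.76 + 2231.36 + 27439.72 = 60471.84
link = 72406.02/60471.84 = 1.197351
Link Year 2→Year 3:
ΣP(Year 3)Q(Year 2) = 11310.09×4 + 710.82×5 + 4562.69×8 = 45240.36 + 3554.1 + 36501.52 = 85295.98
ΣP(Year 2)Q(Year 2) = 9109.90×4 + 569.52×5 + 4812.62×8 = 36439.6 + 2847.6 + 38500.96 = 77788.16
link = 85295.98/77788.16 = 1.096516
Link Year 3→Year 4:
ΣP(Year 4)Q(Year 3) = 14581.54×4 + 823.34×5 + 4993.51×8 = 58326.16 + 4116.7 + 39948.08 = 102390.94
ΣP(Year 3)Q(Year 3) = 11310.09×4 + 710.82×5 + 4562.69×8 = 45240.36 + 3554.1 + 36501.52 = 85295.98
link = 102390.94/85295.98 = 1.200419
Chained index = 100 × 1.197351 × 1.096516 × 1.200419 = 157.6048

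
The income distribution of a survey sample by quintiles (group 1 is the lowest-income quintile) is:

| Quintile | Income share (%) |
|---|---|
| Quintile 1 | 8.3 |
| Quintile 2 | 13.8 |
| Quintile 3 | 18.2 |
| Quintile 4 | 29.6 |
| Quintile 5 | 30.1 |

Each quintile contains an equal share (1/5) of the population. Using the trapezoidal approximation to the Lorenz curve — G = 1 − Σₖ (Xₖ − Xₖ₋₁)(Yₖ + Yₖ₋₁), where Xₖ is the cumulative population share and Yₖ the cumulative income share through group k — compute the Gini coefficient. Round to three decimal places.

Cumulative income shares Yₖ: 0.0830, 0.2210, 0.4030, 0.6990, 1.0000
Σ (Xₖ−Xₖ₋₁)(Yₖ+Yₖ₋₁) = (1/5)(0.0830+0.0000) + (1/5)(0.2210+0.0830) + (1/5)(0.4030+0.2210) + (1/5)(0.6990+0.4030) + (1/5)(1.0000+0.6990)
  = 0.0166 + 0.0608 + 0.1248 + 0.2204 + 0.3398 = 0.7624
G = 1 − 0.7624 = 0.2376

0.238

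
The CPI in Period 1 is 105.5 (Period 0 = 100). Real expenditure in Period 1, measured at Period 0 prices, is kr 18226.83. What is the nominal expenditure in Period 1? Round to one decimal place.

19229.3

Nominal = Real × (Index/100) = 18226.83 × (105.5/100)
        = 18226.83 × 1.055 = 19229.3057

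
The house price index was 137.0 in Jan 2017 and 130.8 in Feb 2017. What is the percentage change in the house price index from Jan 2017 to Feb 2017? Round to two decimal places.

Change = (130.8 − 137.0) / 137.0 × 100
       = -6.2 / 137.0 × 100 = -4.5255%

-4.53%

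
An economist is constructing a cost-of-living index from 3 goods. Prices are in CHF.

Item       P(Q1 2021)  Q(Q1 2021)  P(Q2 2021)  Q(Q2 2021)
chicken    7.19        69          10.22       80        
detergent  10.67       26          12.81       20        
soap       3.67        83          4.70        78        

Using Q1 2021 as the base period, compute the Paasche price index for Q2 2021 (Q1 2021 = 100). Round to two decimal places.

134.01

Paasche price index uses current-period quantities as weights.
ΣP(Q2 2021)·Q(Q2 2021) = 10.22×80 + 12.81×20 + 4.70×78 = 817.6 + 256.2 + 366.6 = 1440.4
ΣP(Q1 2021)·Q(Q2 2021) = 7.19×80 + 10.67×20 + 3.67×78 = 575.2 + 213.4 + 286.26 = 1074.86
Index = 1440.4 / 1074.86 × 100 = 134.0081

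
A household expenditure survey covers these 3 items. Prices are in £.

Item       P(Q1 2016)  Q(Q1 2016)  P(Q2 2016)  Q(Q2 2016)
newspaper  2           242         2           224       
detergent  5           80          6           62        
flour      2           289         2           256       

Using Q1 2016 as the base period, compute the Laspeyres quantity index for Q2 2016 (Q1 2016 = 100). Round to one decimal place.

Laspeyres quantity index uses base-period prices as weights.
ΣP(Q1 2016)·Q(Q2 2016) = 2×224 + 5×62 + 2×256 = 448 + 310 + 512 = 1270
ΣP(Q1 2016)·Q(Q1 2016) = 2×242 + 5×80 + 2×289 = 484 + 400 + 578 = 1462
Index = 1270 / 1462 × 100 = 86.8673

86.9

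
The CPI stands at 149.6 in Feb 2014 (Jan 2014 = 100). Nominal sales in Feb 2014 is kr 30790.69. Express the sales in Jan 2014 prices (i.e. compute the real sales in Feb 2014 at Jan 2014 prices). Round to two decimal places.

Real = Nominal ÷ (Index/100) = 30790.69 ÷ (149.6/100)
     = 30790.69 ÷ 1.496 = 20582.0120

20582.01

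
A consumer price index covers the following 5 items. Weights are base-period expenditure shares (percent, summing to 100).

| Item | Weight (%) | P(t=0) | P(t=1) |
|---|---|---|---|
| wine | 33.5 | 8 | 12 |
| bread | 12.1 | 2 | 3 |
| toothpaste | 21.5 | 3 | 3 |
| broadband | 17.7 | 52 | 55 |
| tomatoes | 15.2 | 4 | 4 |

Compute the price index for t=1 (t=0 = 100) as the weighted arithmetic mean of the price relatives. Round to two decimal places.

123.82

wine: 33.5 × (12/8) = 33.5 × 1.500000 = 50.2500
bread: 12.1 × (3/2) = 12.1 × 1.500000 = 18.1500
toothpaste: 21.5 × (3/3) = 21.5 × 1.000000 = 21.5000
broadband: 17.7 × (55/52) = 17.7 × 1.057692 = 18.7212
tomatoes: 15.2 × (4/4) = 15.2 × 1.000000 = 15.2000
Index = Σ wᵢ·(p₁ᵢ/p₀ᵢ) = 50.2500 + 18.1500 + 21.5000 + 18.7212 + 15.2000 = 123.8212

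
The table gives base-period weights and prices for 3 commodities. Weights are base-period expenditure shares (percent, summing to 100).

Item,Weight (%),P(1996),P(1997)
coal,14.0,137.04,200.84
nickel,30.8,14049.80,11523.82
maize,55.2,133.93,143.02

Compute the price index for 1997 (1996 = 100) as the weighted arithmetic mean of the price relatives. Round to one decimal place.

coal: 14.0 × (200.84/137.04) = 14.0 × 1.465558 = 20.5178
nickel: 30.8 × (11523.82/14049.80) = 30.8 × 0.820212 = 25.2625
maize: 55.2 × (143.02/133.93) = 55.2 × 1.067871 = 58.9465
Index = Σ wᵢ·(p₁ᵢ/p₀ᵢ) = 20.5178 + 25.2625 + 58.9465 = 104.7268

104.7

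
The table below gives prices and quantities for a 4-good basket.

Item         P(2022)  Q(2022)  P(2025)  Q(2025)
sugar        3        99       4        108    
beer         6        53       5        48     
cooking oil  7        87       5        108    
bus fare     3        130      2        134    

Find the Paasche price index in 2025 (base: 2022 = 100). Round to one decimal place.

83.6

Paasche price index uses current-period quantities as weights.
ΣP(2025)·Q(2025) = 4×108 + 5×48 + 5×108 + 2×134 = 432 + 240 + 540 + 268 = 1480
ΣP(2022)·Q(2025) = 3×108 + 6×48 + 7×108 + 3×134 = 324 + 288 + 756 + 402 = 1770
Index = 1480 / 1770 × 100 = 83.6158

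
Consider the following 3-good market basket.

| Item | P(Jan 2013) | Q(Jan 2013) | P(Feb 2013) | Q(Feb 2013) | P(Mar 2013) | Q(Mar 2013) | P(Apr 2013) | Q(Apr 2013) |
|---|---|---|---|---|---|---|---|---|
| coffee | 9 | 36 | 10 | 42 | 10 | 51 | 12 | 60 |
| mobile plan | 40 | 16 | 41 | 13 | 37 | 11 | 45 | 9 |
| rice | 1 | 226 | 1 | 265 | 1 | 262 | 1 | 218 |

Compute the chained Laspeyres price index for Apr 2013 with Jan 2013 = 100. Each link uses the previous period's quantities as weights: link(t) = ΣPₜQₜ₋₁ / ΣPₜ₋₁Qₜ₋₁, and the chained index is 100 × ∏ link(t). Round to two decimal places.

116.02

Link Jan 2013→Feb 2013:
ΣP(Feb 2013)Q(Jan 2013) = 10×36 + 41×16 + 1×226 = 360 + 656 + 226 = 1242
ΣP(Jan 2013)Q(Jan 2013) = 9×36 + 40×16 + 1×226 = 324 + 640 + 226 = 1190
link = 1242/1190 = 1.043697
Link Feb 2013→Mar 2013:
ΣP(Mar 2013)Q(Feb 2013) = 10×42 + 37×13 + 1×265 = 420 + 481 + 265 = 1166
ΣP(Feb 2013)Q(Feb 2013) = 10×42 + 41×13 + 1×265 = 420 + 533 + 265 = 1218
link = 1166/1218 = 0.957307
Link Mar 2013→Apr 2013:
ΣP(Apr 2013)Q(Mar 2013) = 12×51 + 45×11 + 1×262 = 612 + 495 + 262 = 1369
ΣP(Mar 2013)Q(Mar 2013) = 10×51 + 37×11 + 1×262 = 510 + 407 + 262 = 1179
link = 1369/1179 = 1.161154
Chained index = 100 × 1.043697 × 0.957307 × 1.161154 = 116.0154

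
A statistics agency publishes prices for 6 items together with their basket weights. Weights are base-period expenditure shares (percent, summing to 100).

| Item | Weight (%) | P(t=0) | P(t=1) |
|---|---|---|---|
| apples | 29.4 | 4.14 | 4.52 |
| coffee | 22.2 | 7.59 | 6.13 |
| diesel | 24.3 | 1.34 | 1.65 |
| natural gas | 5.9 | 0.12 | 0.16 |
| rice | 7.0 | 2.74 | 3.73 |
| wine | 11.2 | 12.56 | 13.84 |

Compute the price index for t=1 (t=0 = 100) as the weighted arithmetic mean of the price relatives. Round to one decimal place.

apples: 29.4 × (4.52/4.14) = 29.4 × 1.091787 = 32.0986
coffee: 22.2 × (6.13/7.59) = 22.2 × 0.807642 = 17.9296
diesel: 24.3 × (1.65/1.34) = 24.3 × 1.231343 = 29.9216
natural gas: 5.9 × (0.16/0.12) = 5.9 × 1.333333 = 7.8667
rice: 7.0 × (3.73/2.74) = 7.0 × 1.361314 = 9.5292
wine: 11.2 × (13.84/12.56) = 11.2 × 1.101911 = 12.3414
Index = Σ wᵢ·(p₁ᵢ/p₀ᵢ) = 32.0986 + 17.9296 + 29.9216 + 7.8667 + 9.5292 + 12.3414 = 109.6871

109.7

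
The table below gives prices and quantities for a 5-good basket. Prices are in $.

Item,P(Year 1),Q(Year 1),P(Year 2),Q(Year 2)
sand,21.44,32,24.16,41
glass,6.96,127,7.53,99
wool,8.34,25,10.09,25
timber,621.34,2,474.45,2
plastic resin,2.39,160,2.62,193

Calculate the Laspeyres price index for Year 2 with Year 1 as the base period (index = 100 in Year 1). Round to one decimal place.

Laspeyres price index uses base-period quantities as weights.
ΣP(Year 2)·Q(Year 1) = 24.16×32 + 7.53×127 + 10.09×25 + 474.45×2 + 2.62×160 = 773.12 + 956.31 + 252.25 + 948.9 + 419.2 = 3349.78
ΣP(Year 1)·Q(Year 1) = 21.44×32 + 6.96×127 + 8.34×25 + 621.34×2 + 2.39×160 = 686.08 + 883.92 + 208.5 + 1242.68 + 382.4 = 3403.58
Index = 3349.78 / 3403.58 × 100 = 98.4193

98.4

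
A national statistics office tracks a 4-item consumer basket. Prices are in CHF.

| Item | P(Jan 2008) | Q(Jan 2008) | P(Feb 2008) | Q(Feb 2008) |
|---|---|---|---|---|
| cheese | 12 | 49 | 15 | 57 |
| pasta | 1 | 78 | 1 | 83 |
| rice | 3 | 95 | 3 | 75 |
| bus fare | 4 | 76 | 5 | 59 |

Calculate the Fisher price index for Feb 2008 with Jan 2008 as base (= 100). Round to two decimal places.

Laspeyres component (base-period weights):
ΣP(Feb 2008)Q(Jan 2008) = 15×49 + 1×78 + 3×95 + 5×76 = 735 + 78 + 285 + 380 = 1478
ΣP(Jan 2008)Q(Jan 2008) = 12×49 + 1×78 + 3×95 + 4×76 = 588 + 78 + 285 + 304 = 1255
L = 1478 / 1255 × 100 = 117.7689
Paasche component (current-period weights):
ΣP(Feb 2008)Q(Feb 2008) = 15×57 + 1×83 + 3×75 + 5×59 = 855 + 83 + 225 + 295 = 1458
ΣP(Jan 2008)Q(Feb 2008) = 12×57 + 1×83 + 3×75 + 4×59 = 684 + 83 + 225 + 236 = 1228
P = 1458 / 1228 × 100 = 118.7296
Fisher = √(L × P) = √(117.7689 × 118.7296) = 118.2483

118.25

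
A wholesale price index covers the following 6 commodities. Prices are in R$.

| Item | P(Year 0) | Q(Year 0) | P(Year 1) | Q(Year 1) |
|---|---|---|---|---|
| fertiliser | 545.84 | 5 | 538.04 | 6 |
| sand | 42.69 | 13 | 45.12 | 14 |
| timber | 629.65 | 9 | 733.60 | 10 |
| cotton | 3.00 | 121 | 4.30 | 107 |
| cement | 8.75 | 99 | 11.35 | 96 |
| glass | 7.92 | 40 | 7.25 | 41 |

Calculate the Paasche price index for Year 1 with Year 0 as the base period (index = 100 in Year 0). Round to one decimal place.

111.9

Paasche price index uses current-period quantities as weights.
ΣP(Year 1)·Q(Year 1) = 538.04×6 + 45.12×14 + 733.60×10 + 4.30×107 + 11.35×96 + 7.25×41 = 3228.24 + 631.68 + 7336 + 460.1 + 1089.6 + 297.25 = 13042.87
ΣP(Year 0)·Q(Year 1) = 545.84×6 + 42.69×14 + 629.65×10 + 3.00×107 + 8.75×96 + 7.92×41 = 3275.04 + 597.66 + 6296.5 + 321 + 840 + 324.72 = 11654.92
Index = 13042.87 / 11654.92 × 100 = 111.9087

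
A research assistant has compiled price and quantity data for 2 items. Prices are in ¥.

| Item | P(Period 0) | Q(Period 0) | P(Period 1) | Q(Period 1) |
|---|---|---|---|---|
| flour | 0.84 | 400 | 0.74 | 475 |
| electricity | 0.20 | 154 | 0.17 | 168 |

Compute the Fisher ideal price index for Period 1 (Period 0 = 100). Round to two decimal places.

87.85

Laspeyres component (base-period weights):
ΣP(Period 1)Q(Period 0) = 0.74×400 + 0.17×154 = 296 + 26.18 = 322.18
ΣP(Period 0)Q(Period 0) = 0.84×400 + 0.20×154 = 336 + 30.8 = 366.8
L = 322.18 / 366.8 × 100 = 87.8353
Paasche component (current-period weights):
ΣP(Period 1)Q(Period 1) = 0.74×475 + 0.17×168 = 351.5 + 28.56 = 380.06
ΣP(Period 0)Q(Period 1) = 0.84×475 + 0.20×168 = 399 + 33.6 = 432.6
P = 380.06 / 432.6 × 100 = 87.8548
Fisher = √(L × P) = √(87.8353 × 87.8548) = 87.8451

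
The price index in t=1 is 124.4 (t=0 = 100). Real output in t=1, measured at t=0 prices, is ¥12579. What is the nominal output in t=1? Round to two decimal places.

Nominal = Real × (Index/100) = 12579 × (124.4/100)
        = 12579 × 1.244 = 15648.2760

15648.28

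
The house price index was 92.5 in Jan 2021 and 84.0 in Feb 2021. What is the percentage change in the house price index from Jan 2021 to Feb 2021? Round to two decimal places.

-9.19%

Change = (84.0 − 92.5) / 92.5 × 100
       = -8.5 / 92.5 × 100 = -9.1892%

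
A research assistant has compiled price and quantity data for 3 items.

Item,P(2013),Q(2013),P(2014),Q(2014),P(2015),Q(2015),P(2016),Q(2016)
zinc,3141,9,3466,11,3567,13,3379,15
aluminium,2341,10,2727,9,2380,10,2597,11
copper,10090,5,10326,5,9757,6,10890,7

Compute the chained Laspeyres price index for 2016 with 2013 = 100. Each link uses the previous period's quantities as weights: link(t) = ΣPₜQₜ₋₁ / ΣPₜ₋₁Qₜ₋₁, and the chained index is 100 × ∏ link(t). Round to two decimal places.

108.45

Link 2013→2014:
ΣP(2014)Q(2013) = 3466×9 + 2727×10 + 10326×5 = 31194 + 27270 + 51630 = 110094
ΣP(2013)Q(2013) = 3141×9 + 2341×10 + 10090×5 = 28269 + 23410 + 50450 = 102129
link = 110094/102129 = 1.077990
Link 2014→2015:
ΣP(2015)Q(2014) = 3567×11 + 2380×9 + 9757×5 = 39237 + 21420 + 48785 = 109442
ΣP(2014)Q(2014) = 3466×11 + 2727×9 + 10326×5 = 38126 + 24543 + 51630 = 114299
link = 109442/114299 = 0.957506
Link 2015→2016:
ΣP(2016)Q(2015) = 3379×13 + 2597×10 + 10890×6 = 43927 + 25970 + 65340 = 135237
ΣP(2015)Q(2015) = 3567×13 + 2380×10 + 9757×6 = 46371 + 23800 + 58542 = 128713
link = 135237/128713 = 1.050686
Chained index = 100 × 1.077990 × 0.957506 × 1.050686 = 108.4499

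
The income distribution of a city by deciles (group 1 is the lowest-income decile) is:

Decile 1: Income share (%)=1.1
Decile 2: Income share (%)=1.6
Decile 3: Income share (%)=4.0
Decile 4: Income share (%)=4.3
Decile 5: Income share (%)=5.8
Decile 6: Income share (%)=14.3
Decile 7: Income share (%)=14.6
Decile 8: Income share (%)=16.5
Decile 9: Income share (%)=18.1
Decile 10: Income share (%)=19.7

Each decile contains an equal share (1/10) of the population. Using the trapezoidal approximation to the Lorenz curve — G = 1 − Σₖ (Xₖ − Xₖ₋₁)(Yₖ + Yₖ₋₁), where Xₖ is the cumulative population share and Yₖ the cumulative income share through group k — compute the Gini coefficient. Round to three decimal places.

Cumulative income shares Yₖ: 0.0110, 0.0270, 0.0670, 0.1100, 0.1680, 0.3110, 0.4570, 0.6220, 0.8030, 1.0000
Σ (Xₖ−Xₖ₋₁)(Yₖ+Yₖ₋₁) = (1/10)(0.0110+0.0000) + (1/10)(0.0270+0.0110) + (1/10)(0.0670+0.0270) + (1/10)(0.1100+0.0670) + (1/10)(0.1680+0.1100) + (1/10)(0.3110+0.1680) + (1/10)(0.4570+0.3110) + (1/10)(0.6220+0.4570) + (1/10)(0.8030+0.6220) + (1/10)(1.0000+0.8030)
  = 0.0011 + 0.0038 + 0.0094 + 0.0177 + 0.0278 + 0.0479 + 0.0768 + 0.1079 + 0.1425 + 0.1803 = 0.6152
G = 1 − 0.6152 = 0.3848

0.385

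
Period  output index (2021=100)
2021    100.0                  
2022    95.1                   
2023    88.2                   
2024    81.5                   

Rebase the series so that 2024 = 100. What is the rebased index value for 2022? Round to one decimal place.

Rebased(2022) = 95.1 / 81.5 × 100 = 116.6871

116.7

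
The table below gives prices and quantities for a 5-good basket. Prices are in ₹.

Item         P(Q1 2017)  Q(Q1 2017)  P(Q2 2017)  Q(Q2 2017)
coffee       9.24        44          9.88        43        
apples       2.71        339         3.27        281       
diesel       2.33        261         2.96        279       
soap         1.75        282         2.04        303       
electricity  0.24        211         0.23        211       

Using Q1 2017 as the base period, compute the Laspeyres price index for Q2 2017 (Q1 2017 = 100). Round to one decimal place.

Laspeyres price index uses base-period quantities as weights.
ΣP(Q2 2017)·Q(Q1 2017) = 9.88×44 + 3.27×339 + 2.96×261 + 2.04×282 + 0.23×211 = 434.72 + 1108.53 + 772.56 + 575.28 + 48.53 = 2939.62
ΣP(Q1 2017)·Q(Q1 2017) = 9.24×44 + 2.71×339 + 2.33×261 + 1.75×282 + 0.24×211 = 406.56 + 918.69 + 608.13 + 493.5 + 50.64 = 2477.52
Index = 2939.62 / 2477.52 × 100 = 118.6517

118.7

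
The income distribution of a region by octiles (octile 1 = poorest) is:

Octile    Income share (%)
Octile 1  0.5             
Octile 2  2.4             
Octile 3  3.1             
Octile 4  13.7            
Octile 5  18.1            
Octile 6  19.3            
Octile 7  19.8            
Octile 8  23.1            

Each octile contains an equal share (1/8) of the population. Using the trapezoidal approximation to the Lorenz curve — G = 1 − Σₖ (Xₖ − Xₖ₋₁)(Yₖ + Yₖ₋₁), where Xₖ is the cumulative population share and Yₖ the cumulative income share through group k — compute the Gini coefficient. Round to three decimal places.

Cumulative income shares Yₖ: 0.0050, 0.0290, 0.0600, 0.1970, 0.3780, 0.5710, 0.7690, 1.0000
Σ (Xₖ−Xₖ₋₁)(Yₖ+Yₖ₋₁) = (1/8)(0.0050+0.0000) + (1/8)(0.0290+0.0050) + (1/8)(0.0600+0.0290) + (1/8)(0.1970+0.0600) + (1/8)(0.3780+0.1970) + (1/8)(0.5710+0.3780) + (1/8)(0.7690+0.5710) + (1/8)(1.0000+0.7690)
  = 0.0006 + 0.0043 + 0.0111 + 0.0321 + 0.0719 + 0.1186 + 0.1675 + 0.2211 = 0.6272
G = 1 − 0.6272 = 0.3728

0.373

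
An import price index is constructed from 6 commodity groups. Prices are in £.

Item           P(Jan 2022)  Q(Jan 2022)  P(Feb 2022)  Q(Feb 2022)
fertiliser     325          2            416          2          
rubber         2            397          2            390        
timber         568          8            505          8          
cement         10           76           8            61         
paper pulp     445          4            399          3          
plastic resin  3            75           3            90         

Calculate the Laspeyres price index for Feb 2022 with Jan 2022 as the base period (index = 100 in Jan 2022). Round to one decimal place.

Laspeyres price index uses base-period quantities as weights.
ΣP(Feb 2022)·Q(Jan 2022) = 416×2 + 2×397 + 505×8 + 8×76 + 399×4 + 3×75 = 832 + 794 + 4040 + 608 + 1596 + 225 = 8095
ΣP(Jan 2022)·Q(Jan 2022) = 325×2 + 2×397 + 568×8 + 10×76 + 445×4 + 3×75 = 650 + 794 + 4544 + 760 + 1780 + 225 = 8753
Index = 8095 / 8753 × 100 = 92.4826

92.5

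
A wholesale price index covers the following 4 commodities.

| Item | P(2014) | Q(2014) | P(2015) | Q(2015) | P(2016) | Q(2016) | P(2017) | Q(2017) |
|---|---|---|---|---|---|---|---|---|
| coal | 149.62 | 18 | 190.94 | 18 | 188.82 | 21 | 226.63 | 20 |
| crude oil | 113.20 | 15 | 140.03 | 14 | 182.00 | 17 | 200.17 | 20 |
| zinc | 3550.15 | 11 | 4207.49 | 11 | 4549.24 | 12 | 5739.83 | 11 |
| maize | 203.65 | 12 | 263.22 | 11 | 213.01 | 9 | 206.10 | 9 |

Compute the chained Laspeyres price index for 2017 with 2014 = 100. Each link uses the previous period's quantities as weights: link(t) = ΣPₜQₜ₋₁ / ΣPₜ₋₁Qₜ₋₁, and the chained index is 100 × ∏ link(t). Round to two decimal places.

Link 2014→2015:
ΣP(2015)Q(2014) = 190.94×18 + 140.03×15 + 4207.49×11 + 263.22×12 = 3436.92 + 2100.45 + 46282.39 + 3158.64 = 54978.4
ΣP(2014)Q(2014) = 149.62×18 + 113.20×15 + 3550.15×11 + 203.65×12 = 2693.16 + 1698 + 39051.65 + 2443.8 = 45886.61
link = 54978.4/45886.61 = 1.198136
Link 2015→2016:
ΣP(2016)Q(2015) = 188.82×18 + 182.00×14 + 4549.24×11 + 213.01×11 = 3398.76 + 2548 + 50041.64 + 2343.11 = 58331.51
ΣP(2015)Q(2015) = 190.94×18 + 140.03×14 + 4207.49×11 + 263.22×11 = 3436.92 + 1960.42 + 46282.39 + 2895.42 = 54575.15
link = 58331.51/54575.15 = 1.068829
Link 2016→2017:
ΣP(2017)Q(2016) = 226.63×21 + 200.17×17 + 5739.83×12 + 206.10×9 = 4759.23 + 3402.89 + 68877.96 + 1854.9 = 78894.98
ΣP(2016)Q(2016) = 188.82×21 + 182.00×17 + 4549.24×12 + 213.01×9 = 3965.22 + 3094 + 54590.88 + 1917.09 = 63567.19
link = 78894.98/63567.19 = 1.241127
Chained index = 100 × 1.198136 × 1.068829 × 1.241127 = 158.9391

158.94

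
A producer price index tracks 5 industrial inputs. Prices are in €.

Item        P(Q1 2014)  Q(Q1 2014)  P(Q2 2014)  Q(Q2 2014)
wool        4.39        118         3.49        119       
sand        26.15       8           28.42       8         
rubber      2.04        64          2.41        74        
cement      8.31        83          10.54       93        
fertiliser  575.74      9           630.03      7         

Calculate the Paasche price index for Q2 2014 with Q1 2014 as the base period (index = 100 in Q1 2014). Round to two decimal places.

109.25

Paasche price index uses current-period quantities as weights.
ΣP(Q2 2014)·Q(Q2 2014) = 3.49×119 + 28.42×8 + 2.41×74 + 10.54×93 + 630.03×7 = 415.31 + 227.36 + 178.34 + 980.22 + 4410.21 = 6211.44
ΣP(Q1 2014)·Q(Q2 2014) = 4.39×119 + 26.15×8 + 2.04×74 + 8.31×93 + 575.74×7 = 522.41 + 209.2 + 150.96 + 772.83 + 4030.18 = 5685.58
Index = 6211.44 / 5685.58 × 100 = 109.2490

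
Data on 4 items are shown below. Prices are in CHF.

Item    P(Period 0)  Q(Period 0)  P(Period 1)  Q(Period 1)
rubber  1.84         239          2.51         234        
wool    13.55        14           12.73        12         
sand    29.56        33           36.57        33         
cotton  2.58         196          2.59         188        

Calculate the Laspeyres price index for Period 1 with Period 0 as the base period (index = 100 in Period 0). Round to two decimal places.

Laspeyres price index uses base-period quantities as weights.
ΣP(Period 1)·Q(Period 0) = 2.51×239 + 12.73×14 + 36.57×33 + 2.59×196 = 599.89 + 178.22 + 1206.81 + 507.64 = 2492.56
ΣP(Period 0)·Q(Period 0) = 1.84×239 + 13.55×14 + 29.56×33 + 2.58×196 = 439.76 + 189.7 + 975.48 + 505.68 = 2110.62
Index = 2492.56 / 2110.62 × 100 = 118.0961

118.10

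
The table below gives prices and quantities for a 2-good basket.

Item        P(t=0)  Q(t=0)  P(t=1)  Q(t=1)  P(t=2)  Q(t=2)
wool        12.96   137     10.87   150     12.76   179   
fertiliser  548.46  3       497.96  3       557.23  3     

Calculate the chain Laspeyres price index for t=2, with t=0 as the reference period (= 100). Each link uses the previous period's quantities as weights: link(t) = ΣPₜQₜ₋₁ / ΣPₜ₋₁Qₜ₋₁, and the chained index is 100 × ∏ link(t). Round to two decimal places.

100.08

Link t=0→t=1:
ΣP(t=1)Q(t=0) = 10.87×137 + 497.96×3 = 1489.19 + 1493.88 = 2983.07
ΣP(t=0)Q(t=0) = 12.96×137 + 548.46×3 = 1775.52 + 1645.38 = 3420.9
link = 2983.07/3420.9 = 0.872013
Link t=1→t=2:
ΣP(t=2)Q(t=1) = 12.76×150 + 557.23×3 = 1914 + 1671.69 = 3585.69
ΣP(t=1)Q(t=1) = 10.87×150 + 497.96×3 = 1630.5 + 1493.88 = 3124.38
link = 3585.69/3124.38 = 1.147648
Chained index = 100 × 0.872013 × 1.147648 = 100.0765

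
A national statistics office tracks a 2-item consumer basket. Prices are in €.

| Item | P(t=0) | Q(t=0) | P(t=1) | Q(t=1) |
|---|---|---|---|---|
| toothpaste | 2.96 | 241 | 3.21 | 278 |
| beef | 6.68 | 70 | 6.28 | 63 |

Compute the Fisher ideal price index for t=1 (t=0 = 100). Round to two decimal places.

103.15

Laspeyres component (base-period weights):
ΣP(t=1)Q(t=0) = 3.21×241 + 6.28×70 = 773.61 + 439.6 = 1213.21
ΣP(t=0)Q(t=0) = 2.96×241 + 6.68×70 = 713.36 + 467.6 = 1180.96
L = 1213.21 / 1180.96 × 100 = 102.7308
Paasche component (current-period weights):
ΣP(t=1)Q(t=1) = 3.21×278 + 6.28×63 = 892.38 + 395.64 = 1288.02
ΣP(t=0)Q(t=1) = 2.96×278 + 6.68×63 = 822.88 + 420.84 = 1243.72
P = 1288.02 / 1243.72 × 100 = 103.5619
Fisher = √(L × P) = √(102.7308 × 103.5619) = 103.1455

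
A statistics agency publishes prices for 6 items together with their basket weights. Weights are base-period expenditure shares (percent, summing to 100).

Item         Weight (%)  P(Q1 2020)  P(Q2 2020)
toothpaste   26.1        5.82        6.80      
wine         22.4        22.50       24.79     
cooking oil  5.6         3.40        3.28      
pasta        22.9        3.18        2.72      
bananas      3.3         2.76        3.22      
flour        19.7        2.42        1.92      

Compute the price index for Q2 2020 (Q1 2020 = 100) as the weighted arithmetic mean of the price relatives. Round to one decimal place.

toothpaste: 26.1 × (6.80/5.82) = 26.1 × 1.168385 = 30.4948
wine: 22.4 × (24.79/22.50) = 22.4 × 1.101778 = 24.6798
cooking oil: 5.6 × (3.28/3.40) = 5.6 × 0.964706 = 5.4024
pasta: 22.9 × (2.72/3.18) = 22.9 × 0.855346 = 19.5874
bananas: 3.3 × (3.22/2.76) = 3.3 × 1.166667 = 3.8500
flour: 19.7 × (1.92/2.42) = 19.7 × 0.793388 = 15.6298
Index = Σ wᵢ·(p₁ᵢ/p₀ᵢ) = 30.4948 + 24.6798 + 5.4024 + 19.5874 + 3.8500 + 15.6298 = 99.6442

99.6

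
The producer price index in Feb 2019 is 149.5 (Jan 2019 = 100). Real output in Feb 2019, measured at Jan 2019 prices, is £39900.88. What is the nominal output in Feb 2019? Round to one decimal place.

59651.8

Nominal = Real × (Index/100) = 39900.88 × (149.5/100)
        = 39900.88 × 1.495 = 59651.8156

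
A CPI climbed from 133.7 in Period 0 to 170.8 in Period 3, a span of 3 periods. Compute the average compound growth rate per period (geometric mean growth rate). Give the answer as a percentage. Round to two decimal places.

Growth factor = (170.8/133.7)^(1/3) = (1.277487)^(1/3) = 1.085056
Growth rate = 1.085056 − 1 = 0.085056 = 8.5056%

8.51%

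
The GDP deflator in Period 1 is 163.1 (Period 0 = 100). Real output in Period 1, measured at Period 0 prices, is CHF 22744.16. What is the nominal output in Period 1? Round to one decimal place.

37095.7

Nominal = Real × (Index/100) = 22744.16 × (163.1/100)
        = 22744.16 × 1.631 = 37095.7250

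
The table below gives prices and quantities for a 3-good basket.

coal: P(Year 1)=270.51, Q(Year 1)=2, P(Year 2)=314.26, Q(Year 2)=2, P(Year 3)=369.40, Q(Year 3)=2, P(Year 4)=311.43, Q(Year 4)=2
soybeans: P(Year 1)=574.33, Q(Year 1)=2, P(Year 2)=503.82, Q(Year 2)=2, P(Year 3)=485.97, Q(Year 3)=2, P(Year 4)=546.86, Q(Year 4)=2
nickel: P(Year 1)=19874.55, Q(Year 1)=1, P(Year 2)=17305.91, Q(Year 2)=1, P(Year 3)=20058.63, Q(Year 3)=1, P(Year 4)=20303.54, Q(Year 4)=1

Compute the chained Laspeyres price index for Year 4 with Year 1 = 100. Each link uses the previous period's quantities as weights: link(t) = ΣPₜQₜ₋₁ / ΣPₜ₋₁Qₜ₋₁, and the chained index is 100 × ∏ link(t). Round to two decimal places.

102.11

Link Year 1→Year 2:
ΣP(Year 2)Q(Year 1) = 314.26×2 + 503.82×2 + 17305.91×1 = 628.52 + 1007.64 + 17305.91 = 18942.07
ΣP(Year 1)Q(Year 1) = 270.51×2 + 574.33×2 + 19874.55×1 = 541.02 + 1148.66 + 19874.55 = 21564.23
link = 18942.07/21564.23 = 0.878402
Link Year 2→Year 3:
ΣP(Year 3)Q(Year 2) = 369.40×2 + 485.97×2 + 20058.63×1 = 738.8 + 971.94 + 20058.63 = 21769.37
ΣP(Year 2)Q(Year 2) = 314.26×2 + 503.82×2 + 17305.91×1 = 628.52 + 1007.64 + 17305.91 = 18942.07
link = 21769.37/18942.07 = 1.149260
Link Year 3→Year 4:
ΣP(Year 4)Q(Year 3) = 311.43×2 + 546.86×2 + 20303.54×1 = 622.86 + 1093.72 + 20303.54 = 22020.12
ΣP(Year 3)Q(Year 3) = 369.40×2 + 485.97×2 + 20058.63×1 = 738.8 + 971.94 + 20058.63 = 21769.37
link = 22020.12/21769.37 = 1.011518
Chained index = 100 × 0.878402 × 1.149260 × 1.011518 = 102.1141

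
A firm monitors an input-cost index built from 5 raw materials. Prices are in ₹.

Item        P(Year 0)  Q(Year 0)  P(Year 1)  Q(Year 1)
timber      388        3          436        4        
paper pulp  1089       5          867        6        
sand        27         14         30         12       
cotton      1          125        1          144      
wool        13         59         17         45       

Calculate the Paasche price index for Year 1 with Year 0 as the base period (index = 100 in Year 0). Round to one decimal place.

89.9

Paasche price index uses current-period quantities as weights.
ΣP(Year 1)·Q(Year 1) = 436×4 + 867×6 + 30×12 + 1×144 + 17×45 = 1744 + 5202 + 360 + 144 + 765 = 8215
ΣP(Year 0)·Q(Year 1) = 388×4 + 1089×6 + 27×12 + 1×144 + 13×45 = 1552 + 6534 + 324 + 144 + 585 = 9139
Index = 8215 / 9139 × 100 = 89.8895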